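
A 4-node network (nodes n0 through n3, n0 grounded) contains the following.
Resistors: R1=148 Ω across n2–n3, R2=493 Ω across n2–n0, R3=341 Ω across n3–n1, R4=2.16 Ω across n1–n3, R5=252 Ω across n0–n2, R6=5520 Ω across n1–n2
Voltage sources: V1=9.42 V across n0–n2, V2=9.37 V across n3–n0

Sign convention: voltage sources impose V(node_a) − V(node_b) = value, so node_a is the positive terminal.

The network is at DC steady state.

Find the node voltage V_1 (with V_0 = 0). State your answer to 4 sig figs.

Apply KCL at each of the 3 non-ground nodes and solve the resulting linear system.
Node n1: branches {R3, R4, R6} → V_1 = 9.363
Node n2: branches {R1, R2, R5, R6, V1} → V_2 = -9.420
Node n3: branches {R1, R3, R4, V2} → V_3 = 9.370
Source currents: i(V1)=-0.1869, i(V2)=-0.1304

9.363 V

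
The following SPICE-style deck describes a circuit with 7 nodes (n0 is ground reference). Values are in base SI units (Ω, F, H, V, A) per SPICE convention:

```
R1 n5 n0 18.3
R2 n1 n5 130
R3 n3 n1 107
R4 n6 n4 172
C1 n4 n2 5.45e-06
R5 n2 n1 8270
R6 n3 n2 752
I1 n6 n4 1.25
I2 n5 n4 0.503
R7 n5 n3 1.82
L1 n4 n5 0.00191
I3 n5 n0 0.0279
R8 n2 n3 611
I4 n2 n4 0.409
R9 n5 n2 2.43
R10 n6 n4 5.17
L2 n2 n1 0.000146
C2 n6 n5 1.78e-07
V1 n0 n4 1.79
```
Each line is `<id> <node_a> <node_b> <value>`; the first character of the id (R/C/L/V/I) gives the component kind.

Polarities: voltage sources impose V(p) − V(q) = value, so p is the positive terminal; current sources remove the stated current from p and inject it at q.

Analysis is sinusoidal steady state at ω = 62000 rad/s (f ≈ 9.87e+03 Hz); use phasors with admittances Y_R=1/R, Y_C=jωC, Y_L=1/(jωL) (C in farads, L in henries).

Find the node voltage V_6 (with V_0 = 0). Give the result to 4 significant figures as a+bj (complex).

-8.152+0.2787j V

Apply KCL at each of the 6 non-ground nodes and solve the resulting linear system.
Node n1: branches {R2, R3, R5, L2} → V_1 = -2.251+2.139j
Node n2: branches {C1, R5, R6, R8, I4, R9, L2} → V_2 = -2.291+2.272j
Node n3: branches {R3, R6, R7, R8} → V_3 = -3.102+1.881j
Node n4: branches {R4, C1, I1, I2, L1, I4, R10, V1} → V_4 = -1.790+0.000j
Node n5: branches {R1, R2, I2, R7, L1, I3, R9, C2} → V_5 = -3.121+1.874j
Node n6: branches {R4, I1, R10, C2} → V_6 = -8.152+0.2787j
Source currents: i(V1)=-0.1426+0.1024j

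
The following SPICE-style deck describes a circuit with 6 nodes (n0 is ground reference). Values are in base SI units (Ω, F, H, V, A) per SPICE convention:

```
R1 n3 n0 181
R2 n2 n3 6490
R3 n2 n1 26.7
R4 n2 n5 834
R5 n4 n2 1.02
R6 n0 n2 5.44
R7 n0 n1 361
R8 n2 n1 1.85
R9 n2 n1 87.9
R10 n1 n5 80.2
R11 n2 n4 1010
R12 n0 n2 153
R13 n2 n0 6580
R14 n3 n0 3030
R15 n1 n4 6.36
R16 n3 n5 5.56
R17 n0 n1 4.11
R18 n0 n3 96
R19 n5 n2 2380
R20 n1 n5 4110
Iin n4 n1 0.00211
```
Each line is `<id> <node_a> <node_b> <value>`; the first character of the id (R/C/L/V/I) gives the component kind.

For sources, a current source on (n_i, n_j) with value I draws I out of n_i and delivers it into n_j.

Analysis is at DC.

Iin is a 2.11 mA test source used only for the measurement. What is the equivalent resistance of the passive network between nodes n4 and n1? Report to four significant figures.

R_eq = 1.768 Ω

Element admittances at DC:
  Y(R1) = 0.005525 S between n3,n0
  Y(R2) = 0.0001541 S between n2,n3
  Y(R3) = 0.03745 S between n2,n1
  Y(R4) = 0.001199 S between n2,n5
  Y(R5) = 0.9804 S between n4,n2
  Y(R6) = 0.1838 S between n0,n2
  Y(R7) = 0.002770 S between n0,n1
  Y(R8) = 0.5405 S between n2,n1
  Y(R9) = 0.01138 S between n2,n1
  Y(R10) = 0.01247 S between n1,n5
  Y(R11) = 0.0009901 S between n2,n4
  Y(R12) = 0.006536 S between n0,n2
  Y(R13) = 0.0001520 S between n2,n0
  Y(R14) = 0.0003300 S between n3,n0
  Y(R15) = 0.1572 S between n1,n4
  Y(R16) = 0.1799 S between n3,n5
  Y(R17) = 0.2433 S between n0,n1
  Y(R18) = 0.01042 S between n0,n3
  Y(R19) = 0.0004202 S between n5,n2
  Y(R20) = 0.0002433 S between n1,n5
  Iin: injects 0.00211 A into n1 (from n4)
Assemble and solve the 5×5 MNA system:
  V(n1)=0.0009396  V(n2)=-0.001240  V(n3)=0.0003035  V(n4)=-0.002792  V(n5)=0.0003322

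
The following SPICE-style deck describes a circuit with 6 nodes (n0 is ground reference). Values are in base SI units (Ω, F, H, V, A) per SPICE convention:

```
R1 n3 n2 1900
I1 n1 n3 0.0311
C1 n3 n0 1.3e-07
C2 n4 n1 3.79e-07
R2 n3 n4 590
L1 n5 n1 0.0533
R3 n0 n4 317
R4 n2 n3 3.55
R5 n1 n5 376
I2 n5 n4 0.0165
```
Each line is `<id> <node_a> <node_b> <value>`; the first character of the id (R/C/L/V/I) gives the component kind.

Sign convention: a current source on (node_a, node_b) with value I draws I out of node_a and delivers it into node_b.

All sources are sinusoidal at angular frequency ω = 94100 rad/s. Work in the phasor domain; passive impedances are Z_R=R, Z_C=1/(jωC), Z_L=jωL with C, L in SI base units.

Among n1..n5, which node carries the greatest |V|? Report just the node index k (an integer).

MNA unknowns: 5 node voltages V₁..V_5
R1: Y=0.0005263+0.000j on G[3,2]
I1: z[1]−=0.0311, z[3]+=0.0311
C1: Y=0.000+0.01223j on G[3,0]
C2: Y=0.000+0.03566j on G[4,1]
R2: Y=0.001695+0.000j on G[3,4]
L1: Y=0.000-0.0001994j on G[5,1]
R3: Y=0.003155+0.000j on G[0,4]
R4: Y=0.2817+0.000j on G[2,3]
R5: Y=0.002660+0.000j on G[1,5]
I2: z[5]−=0.0165, z[4]+=0.0165
solve → V1=-6.361+0.7613j, V2=0.1478-1.640j, V3=0.1478-1.640j, V4=-6.361-0.5733j, V5=-12.53+0.2988j

5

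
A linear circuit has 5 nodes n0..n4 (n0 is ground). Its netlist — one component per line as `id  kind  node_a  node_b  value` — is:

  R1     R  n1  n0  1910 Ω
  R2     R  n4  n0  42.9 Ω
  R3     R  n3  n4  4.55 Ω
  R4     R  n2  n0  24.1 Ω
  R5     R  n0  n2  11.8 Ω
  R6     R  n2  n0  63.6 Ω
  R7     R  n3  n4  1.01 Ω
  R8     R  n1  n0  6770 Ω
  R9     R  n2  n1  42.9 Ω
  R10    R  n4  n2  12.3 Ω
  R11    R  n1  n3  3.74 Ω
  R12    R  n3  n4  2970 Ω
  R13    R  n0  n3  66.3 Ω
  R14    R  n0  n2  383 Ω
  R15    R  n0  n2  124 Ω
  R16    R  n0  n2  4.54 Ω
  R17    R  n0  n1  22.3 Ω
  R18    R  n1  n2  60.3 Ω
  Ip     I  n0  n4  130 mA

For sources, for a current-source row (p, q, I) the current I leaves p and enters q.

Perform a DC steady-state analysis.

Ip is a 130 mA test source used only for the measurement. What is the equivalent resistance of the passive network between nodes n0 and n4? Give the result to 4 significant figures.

R_eq = 6.456 Ω

Apply KCL at each of the 4 non-ground nodes and solve the resulting linear system.
Node n1: branches {R1, R8, R9, R11, R17, R18} → V_1 = 0.6214
Node n2: branches {R4, R5, R6, R9, R10, R14, R15, R16, R18} → V_2 = 0.1883
Node n3: branches {R3, R7, R11, R12, R13} → V_3 = 0.7918
Node n4: branches {R2, R3, R7, R10, R12, Ip} → V_4 = 0.8393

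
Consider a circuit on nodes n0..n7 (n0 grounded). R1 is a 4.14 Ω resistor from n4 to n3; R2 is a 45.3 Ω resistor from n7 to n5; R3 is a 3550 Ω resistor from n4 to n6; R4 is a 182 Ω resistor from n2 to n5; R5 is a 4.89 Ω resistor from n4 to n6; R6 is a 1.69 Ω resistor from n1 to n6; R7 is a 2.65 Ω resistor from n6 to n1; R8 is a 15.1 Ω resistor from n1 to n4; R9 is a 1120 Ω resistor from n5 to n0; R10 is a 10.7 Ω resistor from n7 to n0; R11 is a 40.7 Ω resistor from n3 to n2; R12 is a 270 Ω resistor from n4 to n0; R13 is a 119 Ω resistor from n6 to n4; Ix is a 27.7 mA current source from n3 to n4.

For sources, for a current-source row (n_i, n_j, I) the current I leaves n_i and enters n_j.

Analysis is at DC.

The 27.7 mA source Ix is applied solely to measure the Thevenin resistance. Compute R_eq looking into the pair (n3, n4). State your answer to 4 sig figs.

R_eq = 4.109 Ω

MNA unknowns: 7 node voltages V₁..V_7
R1: Y=0.2415 on G[4,3]
R2: Y=0.02208 on G[7,5]
R3: Y=0.0002817 on G[4,6]
R4: Y=0.005495 on G[2,5]
R5: Y=0.2045 on G[4,6]
R6: Y=0.5917 on G[1,6]
R7: Y=0.3774 on G[6,1]
R8: Y=0.06623 on G[1,4]
R9: Y=0.0008929 on G[5,0]
R10: Y=0.09346 on G[7,0]
R11: Y=0.02457 on G[3,2]
R12: Y=0.003704 on G[4,0]
R13: Y=0.008403 on G[6,4]
Ix: z[3]−=0.0277, z[4]+=0.0277
solve → V1=0.05628, V2=-0.04905, V3=-0.05754, V4=0.05628, V5=-0.01112, V6=0.05628, V7=-0.002124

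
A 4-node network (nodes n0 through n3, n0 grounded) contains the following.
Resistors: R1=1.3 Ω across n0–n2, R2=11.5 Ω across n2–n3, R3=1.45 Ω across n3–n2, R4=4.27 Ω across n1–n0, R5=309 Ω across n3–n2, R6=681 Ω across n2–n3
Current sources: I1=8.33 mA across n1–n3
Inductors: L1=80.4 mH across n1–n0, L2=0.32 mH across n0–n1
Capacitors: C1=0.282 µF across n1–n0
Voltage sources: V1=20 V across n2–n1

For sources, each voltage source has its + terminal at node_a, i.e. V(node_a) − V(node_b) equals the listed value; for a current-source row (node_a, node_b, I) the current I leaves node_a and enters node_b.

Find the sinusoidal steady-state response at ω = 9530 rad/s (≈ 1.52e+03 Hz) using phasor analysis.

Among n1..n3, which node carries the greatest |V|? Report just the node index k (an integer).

1

Element admittances at ω=9530 rad/s:
  Y(R1) = 0.7692+0.000j S between n0,n2
  Y(R2) = 0.08696+0.000j S between n2,n3
  Y(R3) = 0.6897+0.000j S between n3,n2
  I1: injects 0.00833 A into n3 (from n1)
  Y(R4) = 0.2342+0.000j S between n1,n0
  Y(R5) = 0.003236+0.000j S between n3,n2
  Y(L1) = 0.000-0.001305j S between n1,n0
  Y(L2) = 0.000-0.3279j S between n0,n1
  Y(R6) = 0.001468+0.000j S between n2,n3
  Y(C1) = 0.000+0.002687j S between n1,n0
  V1: constraint V(n2)−V(n1) = 20
Assemble and solve the 4×4 MNA system:
  V(n1)=-13.86-4.512j  V(n2)=6.136-4.512j  V(n3)=6.147-4.512j
  i(V1)=-4.712+3.470j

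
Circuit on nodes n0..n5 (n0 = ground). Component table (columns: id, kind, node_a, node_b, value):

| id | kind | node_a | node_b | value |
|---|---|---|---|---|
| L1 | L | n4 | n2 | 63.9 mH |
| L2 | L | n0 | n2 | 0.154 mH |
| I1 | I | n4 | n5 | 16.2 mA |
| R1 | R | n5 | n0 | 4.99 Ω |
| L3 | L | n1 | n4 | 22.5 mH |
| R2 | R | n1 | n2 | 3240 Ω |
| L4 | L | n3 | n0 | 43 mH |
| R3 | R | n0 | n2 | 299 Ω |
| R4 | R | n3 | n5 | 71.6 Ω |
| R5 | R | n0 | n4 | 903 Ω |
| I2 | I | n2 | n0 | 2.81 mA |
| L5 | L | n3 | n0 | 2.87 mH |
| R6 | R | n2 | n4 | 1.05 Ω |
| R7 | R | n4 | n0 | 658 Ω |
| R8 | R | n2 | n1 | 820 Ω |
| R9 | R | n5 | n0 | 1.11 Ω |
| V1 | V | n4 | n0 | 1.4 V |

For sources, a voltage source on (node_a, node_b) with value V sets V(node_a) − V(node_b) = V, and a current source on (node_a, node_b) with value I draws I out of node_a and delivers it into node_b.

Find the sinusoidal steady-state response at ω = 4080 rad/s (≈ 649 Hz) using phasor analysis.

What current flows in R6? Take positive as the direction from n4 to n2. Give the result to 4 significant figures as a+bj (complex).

0.9799-0.5834j A

Apply KCL at each of the 5 non-ground nodes and solve the resulting linear system.
Node n1: branches {L3, R2, R8} → V_1 = 1.296-0.1297j
Node n2: branches {L1, L2, R2, R3, I2, R6, R8} → V_2 = 0.3711+0.6126j
Node n3: branches {L4, R4, L5} → V_3 = 0.0003296+0.002177j
Node n4: branches {L1, I1, L3, R5, R6, R7, V1} → V_4 = 1.400+0.000j
Node n5: branches {I1, R1, R4, R9} → V_5 = 0.01453+2.726e-05j
Source currents: i(V1)=-0.9989+0.5885j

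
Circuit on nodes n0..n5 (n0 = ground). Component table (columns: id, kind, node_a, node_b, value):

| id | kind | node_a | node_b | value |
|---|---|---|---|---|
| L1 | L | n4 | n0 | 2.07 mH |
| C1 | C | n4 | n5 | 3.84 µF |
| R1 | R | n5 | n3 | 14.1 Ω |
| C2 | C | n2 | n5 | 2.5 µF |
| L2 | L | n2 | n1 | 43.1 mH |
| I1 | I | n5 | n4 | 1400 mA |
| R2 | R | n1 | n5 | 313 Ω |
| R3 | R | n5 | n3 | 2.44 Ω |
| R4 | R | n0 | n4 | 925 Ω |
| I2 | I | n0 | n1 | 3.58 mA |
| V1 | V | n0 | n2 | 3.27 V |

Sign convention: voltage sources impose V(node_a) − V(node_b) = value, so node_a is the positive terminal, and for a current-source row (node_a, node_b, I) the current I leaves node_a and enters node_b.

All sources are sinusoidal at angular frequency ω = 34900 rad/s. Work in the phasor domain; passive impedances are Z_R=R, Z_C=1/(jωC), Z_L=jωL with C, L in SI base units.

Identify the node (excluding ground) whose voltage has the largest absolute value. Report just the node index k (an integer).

4

Element admittances at ω=34900 rad/s:
  Y(L1) = 0.000-0.01384j S between n4,n0
  Y(C1) = 0.000+0.1340j S between n4,n5
  Y(R1) = 0.07092+0.000j S between n5,n3
  Y(C2) = 0.000+0.08725j S between n2,n5
  Y(L2) = 0.000-0.0006648j S between n2,n1
  I1: injects 1.4 A into n4 (from n5)
  Y(R2) = 0.003195+0.000j S between n1,n5
  Y(R3) = 0.4098+0.000j S between n5,n3
  Y(R4) = 0.001081+0.000j S between n0,n4
  I2: injects 0.00358 A into n1 (from n0)
  V1: constraint V(n0)−V(n2) = 3.27
Assemble and solve the 6×6 MNA system:
  V(n1)=-2.154-2.151j  V(n2)=-3.270+0.000j  V(n3)=-3.722-2.383j  V(n4)=-4.021-14.34j  V(n5)=-3.722-2.383j
  i(V1)=-0.2065+0.04016j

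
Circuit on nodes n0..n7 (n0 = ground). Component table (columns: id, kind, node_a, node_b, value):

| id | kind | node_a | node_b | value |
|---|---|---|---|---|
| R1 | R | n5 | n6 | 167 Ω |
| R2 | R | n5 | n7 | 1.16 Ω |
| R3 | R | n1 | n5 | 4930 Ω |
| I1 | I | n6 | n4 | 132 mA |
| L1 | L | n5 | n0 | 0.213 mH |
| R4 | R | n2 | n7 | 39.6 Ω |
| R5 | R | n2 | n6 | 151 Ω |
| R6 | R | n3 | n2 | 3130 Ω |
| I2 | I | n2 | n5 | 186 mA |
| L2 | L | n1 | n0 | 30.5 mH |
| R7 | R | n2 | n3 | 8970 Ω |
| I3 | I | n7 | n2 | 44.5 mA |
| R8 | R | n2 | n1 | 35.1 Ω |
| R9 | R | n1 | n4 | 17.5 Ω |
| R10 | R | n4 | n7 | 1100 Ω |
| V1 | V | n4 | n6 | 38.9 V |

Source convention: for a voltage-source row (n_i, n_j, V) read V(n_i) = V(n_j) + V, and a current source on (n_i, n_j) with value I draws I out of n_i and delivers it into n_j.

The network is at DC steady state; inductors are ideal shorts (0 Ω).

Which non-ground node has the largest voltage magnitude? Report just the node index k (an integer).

Apply KCL at each of the 7 non-ground nodes and solve the resulting linear system.
Node n1: branches {R3, L2, R8, R9} → V_1 = 0.000
Node n2: branches {R4, R5, R6, I2, R7, I3, R8} → V_2 = -6.002
Node n3: branches {R6, R7} → V_3 = -6.002
Node n4: branches {I1, R9, R10, V1} → V_4 = 6.377
Node n5: branches {R1, R2, R3, L1, I2} → V_5 = 0.000
Node n6: branches {R1, I1, R5, V1} → V_6 = -32.52
Node n7: branches {R2, R4, I3, R10} → V_7 = -0.2142
Source currents: i(L1)=-0.1934, i(L2)=0.1934, i(V1)=-0.2384

6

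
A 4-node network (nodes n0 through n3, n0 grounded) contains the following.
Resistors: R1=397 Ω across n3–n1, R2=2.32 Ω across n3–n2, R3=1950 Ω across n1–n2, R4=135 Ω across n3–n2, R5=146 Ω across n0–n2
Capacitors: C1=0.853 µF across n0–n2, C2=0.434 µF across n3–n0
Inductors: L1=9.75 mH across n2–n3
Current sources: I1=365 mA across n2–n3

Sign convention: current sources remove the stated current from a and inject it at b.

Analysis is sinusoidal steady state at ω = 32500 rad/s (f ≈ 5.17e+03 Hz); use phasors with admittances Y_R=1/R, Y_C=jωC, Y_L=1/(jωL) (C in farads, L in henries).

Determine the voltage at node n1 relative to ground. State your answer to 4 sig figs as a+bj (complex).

Element admittances at ω=32500 rad/s:
  Y(R1) = 0.002519+0.000j S between n3,n1
  Y(C1) = 0.000+0.02772j S between n0,n2
  Y(R2) = 0.4310+0.000j S between n3,n2
  Y(L1) = 0.000-0.003156j S between n2,n3
  Y(R3) = 0.0005128+0.000j S between n1,n2
  Y(R4) = 0.007407+0.000j S between n3,n2
  Y(C2) = 0.000+0.01410j S between n3,n0
  Y(R5) = 0.006849+0.000j S between n0,n2
  I1: injects 0.365 A into n3 (from n2)
Assemble and solve the 3×3 MNA system:
  V(n1)=0.4164-0.05063j  V(n2)=-0.2732-0.04072j  V(n3)=0.5568-0.05265j

0.4164-0.05063j V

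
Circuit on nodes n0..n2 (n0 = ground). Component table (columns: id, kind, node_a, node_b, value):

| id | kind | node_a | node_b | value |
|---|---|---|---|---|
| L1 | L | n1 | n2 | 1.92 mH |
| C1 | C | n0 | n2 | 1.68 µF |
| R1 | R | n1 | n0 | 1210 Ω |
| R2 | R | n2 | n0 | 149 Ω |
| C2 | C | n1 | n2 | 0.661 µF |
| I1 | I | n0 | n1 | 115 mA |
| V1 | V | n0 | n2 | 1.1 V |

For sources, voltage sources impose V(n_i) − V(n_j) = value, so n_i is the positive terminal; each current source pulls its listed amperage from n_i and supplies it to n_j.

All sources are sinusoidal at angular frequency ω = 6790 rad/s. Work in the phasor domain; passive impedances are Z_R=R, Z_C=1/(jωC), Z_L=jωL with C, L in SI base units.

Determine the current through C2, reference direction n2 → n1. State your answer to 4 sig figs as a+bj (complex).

Apply KCL at each of the 2 non-ground nodes and solve the resulting linear system.
Node n1: branches {L1, R1, C2, I1} → V_1 = -1.082+1.605j
Node n2: branches {L1, C1, R2, C2, V1} → V_2 = -1.100+0.000j
Source currents: i(V1)=-0.1233-0.01122j

0.007203-8.242e-05j A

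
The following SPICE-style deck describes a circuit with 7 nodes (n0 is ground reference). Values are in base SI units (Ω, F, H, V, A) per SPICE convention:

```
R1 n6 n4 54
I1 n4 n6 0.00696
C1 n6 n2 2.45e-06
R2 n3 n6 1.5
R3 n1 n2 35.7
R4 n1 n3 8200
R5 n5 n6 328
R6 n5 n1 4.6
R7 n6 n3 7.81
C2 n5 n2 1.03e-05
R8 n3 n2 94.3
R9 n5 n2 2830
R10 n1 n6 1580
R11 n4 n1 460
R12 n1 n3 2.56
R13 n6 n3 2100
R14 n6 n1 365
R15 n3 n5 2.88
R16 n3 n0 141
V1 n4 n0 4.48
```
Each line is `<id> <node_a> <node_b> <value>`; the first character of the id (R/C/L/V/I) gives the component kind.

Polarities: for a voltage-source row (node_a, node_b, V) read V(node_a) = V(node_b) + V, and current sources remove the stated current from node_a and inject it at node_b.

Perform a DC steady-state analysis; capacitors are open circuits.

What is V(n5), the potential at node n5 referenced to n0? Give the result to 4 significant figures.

3.569 V

Apply KCL at each of the 6 non-ground nodes and solve the resulting linear system.
Node n1: branches {R3, R4, R6, R10, R11, R12, R14} → V_1 = 3.571
Node n2: branches {C1, R3, C2, R8, R9} → V_2 = 3.570
Node n3: branches {R2, R4, R7, R8, R12, R13, R15, R16} → V_3 = 3.567
Node n4: branches {R1, I1, R11, V1} → V_4 = 4.480
Node n5: branches {R5, R6, C2, R9, R15} → V_5 = 3.569
Node n6: branches {R1, I1, C1, R2, R5, R7, R10, R13, R14} → V_6 = 3.596
Source currents: i(V1)=-0.02530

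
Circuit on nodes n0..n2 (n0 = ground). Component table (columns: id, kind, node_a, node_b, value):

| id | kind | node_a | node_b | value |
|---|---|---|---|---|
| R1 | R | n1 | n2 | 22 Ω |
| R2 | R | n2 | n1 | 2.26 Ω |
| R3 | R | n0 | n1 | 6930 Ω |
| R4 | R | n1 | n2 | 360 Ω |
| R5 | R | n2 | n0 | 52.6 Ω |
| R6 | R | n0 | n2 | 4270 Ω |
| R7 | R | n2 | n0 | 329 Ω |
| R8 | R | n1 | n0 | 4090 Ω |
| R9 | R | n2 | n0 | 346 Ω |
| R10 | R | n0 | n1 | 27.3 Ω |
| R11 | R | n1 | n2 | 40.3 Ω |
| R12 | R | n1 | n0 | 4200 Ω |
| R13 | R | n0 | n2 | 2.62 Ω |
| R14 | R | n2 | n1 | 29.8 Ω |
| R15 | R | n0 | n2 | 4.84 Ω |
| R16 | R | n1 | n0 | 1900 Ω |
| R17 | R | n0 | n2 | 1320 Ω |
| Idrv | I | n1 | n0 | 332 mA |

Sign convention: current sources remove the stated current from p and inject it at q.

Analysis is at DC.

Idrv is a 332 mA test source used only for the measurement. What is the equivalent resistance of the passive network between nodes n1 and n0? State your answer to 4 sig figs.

R_eq = 3.052 Ω

MNA unknowns: 2 node voltages V₁..V_2
R1: Y=0.04545 on G[1,2]
R2: Y=0.4425 on G[2,1]
R3: Y=0.0001443 on G[0,1]
R4: Y=0.002778 on G[1,2]
R5: Y=0.01901 on G[2,0]
R6: Y=0.0002342 on G[0,2]
R7: Y=0.003040 on G[2,0]
R8: Y=0.0002445 on G[1,0]
R9: Y=0.002890 on G[2,0]
R10: Y=0.03663 on G[0,1]
R11: Y=0.02481 on G[1,2]
R12: Y=0.0002381 on G[1,0]
R13: Y=0.3817 on G[0,2]
R14: Y=0.03356 on G[2,1]
R15: Y=0.2066 on G[0,2]
R16: Y=0.0005263 on G[1,0]
R17: Y=0.0007576 on G[0,2]
Idrv: z[1]−=0.332, z[0]+=0.332
solve → V1=-1.013, V2=-0.4782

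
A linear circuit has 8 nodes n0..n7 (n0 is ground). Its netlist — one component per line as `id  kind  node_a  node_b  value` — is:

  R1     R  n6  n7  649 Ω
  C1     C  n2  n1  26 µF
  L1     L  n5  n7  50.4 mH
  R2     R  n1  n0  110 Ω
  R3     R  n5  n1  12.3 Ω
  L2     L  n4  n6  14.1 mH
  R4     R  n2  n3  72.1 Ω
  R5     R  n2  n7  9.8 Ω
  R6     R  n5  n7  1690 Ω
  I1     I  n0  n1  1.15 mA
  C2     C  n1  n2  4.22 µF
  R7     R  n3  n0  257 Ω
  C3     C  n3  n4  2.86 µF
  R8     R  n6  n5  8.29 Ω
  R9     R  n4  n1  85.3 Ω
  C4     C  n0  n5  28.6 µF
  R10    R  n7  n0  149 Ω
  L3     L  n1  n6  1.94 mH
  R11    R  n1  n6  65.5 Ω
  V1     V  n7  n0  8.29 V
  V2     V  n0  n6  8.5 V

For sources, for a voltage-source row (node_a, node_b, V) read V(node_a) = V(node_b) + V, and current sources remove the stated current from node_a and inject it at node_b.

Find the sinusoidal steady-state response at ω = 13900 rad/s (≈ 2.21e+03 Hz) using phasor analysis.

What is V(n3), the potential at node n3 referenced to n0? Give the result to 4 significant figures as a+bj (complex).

MNA unknowns: 7 node voltages V₁..V_7 plus 2 source currents (V1, V2)
R1: Y=0.001541+0.000j on G[6,7]
C1: Y=0.000+0.3614j on G[2,1]
L1: Y=0.000-0.001427j on G[5,7]
R2: Y=0.009091+0.000j on G[1,0]
R3: Y=0.08130+0.000j on G[5,1]
L2: Y=0.000-0.005102j on G[4,6]
R4: Y=0.01387+0.000j on G[2,3]
R5: Y=0.1020+0.000j on G[2,7]
R6: Y=0.0005917+0.000j on G[5,7]
I1: z[0]−=0.00115, z[1]+=0.00115
C2: Y=0.000+0.05866j on G[1,2]
R7: Y=0.003891+0.000j on G[3,0]
C3: Y=0.000+0.03975j on G[3,4]
R8: Y=0.1206+0.000j on G[6,5]
R9: Y=0.01172+0.000j on G[4,1]
C4: Y=0.000+0.3975j on G[0,5]
R10: Y=0.006711+0.000j on G[7,0]
L3: Y=0.000-0.03708j on G[1,6]
R11: Y=0.01527+0.000j on G[1,6]
V1: row V7−V0=8.29, i_V1 at 7,0
V2: row V0−V6=8.5, i_V2 at 0,6
solve → V1=2.814+3.624j, V2=2.339+2.223j, V3=1.000+4.172j, V4=2.089+4.541j, V5=-0.2440+1.874j, V6=-8.500+0.000j, V7=8.290+0.000j
aux → i_V1=-0.6912+0.2401j, i_V2=-1.352+0.1923j

1.000+4.172j V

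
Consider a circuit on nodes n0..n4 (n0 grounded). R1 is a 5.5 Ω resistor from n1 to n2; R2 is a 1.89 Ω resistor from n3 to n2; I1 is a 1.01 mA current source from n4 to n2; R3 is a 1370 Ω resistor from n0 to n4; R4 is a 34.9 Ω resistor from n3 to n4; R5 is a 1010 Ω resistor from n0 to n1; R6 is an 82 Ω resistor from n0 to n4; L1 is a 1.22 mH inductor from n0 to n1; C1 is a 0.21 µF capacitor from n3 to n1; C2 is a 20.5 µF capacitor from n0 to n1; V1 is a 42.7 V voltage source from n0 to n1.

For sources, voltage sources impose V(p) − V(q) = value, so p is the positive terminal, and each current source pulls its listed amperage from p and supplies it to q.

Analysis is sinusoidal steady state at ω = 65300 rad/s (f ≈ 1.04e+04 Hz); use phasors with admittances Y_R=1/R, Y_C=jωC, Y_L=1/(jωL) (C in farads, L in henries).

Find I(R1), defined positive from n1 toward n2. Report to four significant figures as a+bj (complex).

-0.3540+0.03363j A

Element admittances at ω=65300 rad/s:
  Y(R1) = 0.1818+0.000j S between n1,n2
  Y(R2) = 0.5291+0.000j S between n3,n2
  I1: injects 0.00101 A into n2 (from n4)
  Y(R3) = 0.0007299+0.000j S between n0,n4
  Y(R4) = 0.02865+0.000j S between n3,n4
  Y(R5) = 0.0009901+0.000j S between n0,n1
  Y(R6) = 0.01220+0.000j S between n0,n4
  Y(L1) = 0.000-0.01255j S between n0,n1
  Y(C1) = 0.000+0.01371j S between n3,n1
  Y(C2) = 0.000+1.339j S between n0,n1
  V1: constraint V(n0)−V(n1) = 42.7
Assemble and solve the 5×5 MNA system:
  V(n1)=-42.70+0.000j  V(n2)=-40.75-0.1850j  V(n3)=-40.09-0.2485j  V(n4)=-27.65-0.1713j
  i(V1)=-0.3996-56.63j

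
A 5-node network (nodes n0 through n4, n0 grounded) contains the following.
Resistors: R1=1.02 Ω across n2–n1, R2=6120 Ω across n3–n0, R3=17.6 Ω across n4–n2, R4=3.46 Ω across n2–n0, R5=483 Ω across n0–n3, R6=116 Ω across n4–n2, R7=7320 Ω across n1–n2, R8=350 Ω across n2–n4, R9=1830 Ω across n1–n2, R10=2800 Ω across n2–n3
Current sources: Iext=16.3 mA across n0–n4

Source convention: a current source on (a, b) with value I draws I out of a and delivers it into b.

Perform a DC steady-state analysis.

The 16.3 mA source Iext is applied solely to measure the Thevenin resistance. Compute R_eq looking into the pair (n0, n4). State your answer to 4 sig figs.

R_eq = 18.10 Ω

Element admittances at DC:
  Y(R1) = 0.9804 S between n2,n1
  Y(R2) = 0.0001634 S between n3,n0
  Y(R3) = 0.05682 S between n4,n2
  Y(R4) = 0.2890 S between n2,n0
  Y(R5) = 0.002070 S between n0,n3
  Y(R6) = 0.008621 S between n4,n2
  Y(R7) = 0.0001366 S between n1,n2
  Y(R8) = 0.002857 S between n2,n4
  Y(R9) = 0.0005464 S between n1,n2
  Y(R10) = 0.0003571 S between n2,n3
  Iext: injects 0.0163 A into n4 (from n0)
Assemble and solve the 4×4 MNA system:
  V(n1)=0.05634  V(n2)=0.05634  V(n3)=0.007766  V(n4)=0.2950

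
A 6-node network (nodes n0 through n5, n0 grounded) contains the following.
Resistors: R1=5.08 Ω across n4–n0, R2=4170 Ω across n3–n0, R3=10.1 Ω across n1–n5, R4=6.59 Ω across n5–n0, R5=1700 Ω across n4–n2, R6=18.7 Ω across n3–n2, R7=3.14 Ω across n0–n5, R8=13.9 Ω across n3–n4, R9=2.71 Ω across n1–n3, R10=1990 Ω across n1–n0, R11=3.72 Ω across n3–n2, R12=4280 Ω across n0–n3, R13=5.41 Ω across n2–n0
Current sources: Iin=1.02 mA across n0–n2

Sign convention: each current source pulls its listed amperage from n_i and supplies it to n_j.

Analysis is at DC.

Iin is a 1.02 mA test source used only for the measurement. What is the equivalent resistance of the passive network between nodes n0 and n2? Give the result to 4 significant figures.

Element admittances at DC:
  Y(R1) = 0.1969 S between n4,n0
  Y(R2) = 0.0002398 S between n3,n0
  Y(R3) = 0.09901 S between n1,n5
  Y(R4) = 0.1517 S between n5,n0
  Y(R5) = 0.0005882 S between n4,n2
  Y(R6) = 0.05348 S between n3,n2
  Y(R7) = 0.3185 S between n0,n5
  Y(R8) = 0.07194 S between n3,n4
  Y(R9) = 0.3690 S between n1,n3
  Y(R10) = 0.0005025 S between n1,n0
  Y(R11) = 0.2688 S between n3,n2
  Y(R12) = 0.0002336 S between n0,n3
  Y(R13) = 0.1848 S between n2,n0
  Iin: injects 0.00102 A into n2 (from n0)
Assemble and solve the 5×5 MNA system:
  V(n1)=0.002226  V(n2)=0.003738  V(n3)=0.002722  V(n4)=0.0007351  V(n5)=0.0003871

R_eq = 3.664 Ω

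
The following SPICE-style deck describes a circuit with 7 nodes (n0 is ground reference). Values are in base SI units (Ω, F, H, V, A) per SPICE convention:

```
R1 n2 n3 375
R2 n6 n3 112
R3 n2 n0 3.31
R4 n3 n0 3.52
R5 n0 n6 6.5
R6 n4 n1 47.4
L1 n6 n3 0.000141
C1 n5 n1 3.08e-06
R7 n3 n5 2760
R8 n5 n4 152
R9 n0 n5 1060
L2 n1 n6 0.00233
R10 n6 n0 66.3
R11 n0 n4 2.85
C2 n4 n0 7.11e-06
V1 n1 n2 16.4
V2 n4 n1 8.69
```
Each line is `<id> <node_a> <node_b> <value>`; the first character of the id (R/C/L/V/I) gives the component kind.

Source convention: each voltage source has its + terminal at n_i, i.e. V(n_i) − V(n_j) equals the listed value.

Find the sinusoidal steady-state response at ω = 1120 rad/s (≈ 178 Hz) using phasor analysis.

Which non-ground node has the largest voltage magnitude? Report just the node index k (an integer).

2

Apply KCL at each of the 6 non-ground nodes and solve the resulting linear system.
Node n1: branches {R6, C1, L2, V1, V2} → V_1 = 2.171+0.4962j
Node n2: branches {R1, R3, V1} → V_2 = -14.23+0.4962j
Node n3: branches {R1, R2, R4, L1, R7} → V_3 = 1.054-0.9215j
Node n4: branches {R6, R8, R11, C2, V2} → V_4 = 10.86+0.4962j
Node n5: branches {C1, R7, R8, R9} → V_5 = 7.950-2.157j
Node n6: branches {R2, R5, L1, L2, R10} → V_6 = 1.096-0.8682j
Source currents: i(V1)=-4.340+0.1537j, i(V2)=-4.009-0.2780j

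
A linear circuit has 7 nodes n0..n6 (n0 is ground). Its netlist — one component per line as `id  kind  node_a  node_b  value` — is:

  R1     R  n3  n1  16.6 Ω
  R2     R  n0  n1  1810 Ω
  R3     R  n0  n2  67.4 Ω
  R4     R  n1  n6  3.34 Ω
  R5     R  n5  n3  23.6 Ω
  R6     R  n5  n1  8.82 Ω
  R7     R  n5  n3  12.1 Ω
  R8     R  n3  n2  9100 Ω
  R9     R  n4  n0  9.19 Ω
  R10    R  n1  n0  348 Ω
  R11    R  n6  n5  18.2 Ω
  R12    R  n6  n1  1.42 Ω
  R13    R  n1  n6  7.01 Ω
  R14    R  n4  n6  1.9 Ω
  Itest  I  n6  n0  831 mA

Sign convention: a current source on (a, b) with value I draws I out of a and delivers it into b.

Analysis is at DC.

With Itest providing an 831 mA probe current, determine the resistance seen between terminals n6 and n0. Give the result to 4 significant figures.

MNA unknowns: 6 node voltages V₁..V_6
R1: Y=0.06024 on G[3,1]
R2: Y=0.0005525 on G[0,1]
R3: Y=0.01484 on G[0,2]
R4: Y=0.2994 on G[1,6]
R5: Y=0.04237 on G[5,3]
R6: Y=0.1134 on G[5,1]
R7: Y=0.08264 on G[5,3]
R8: Y=0.0001099 on G[3,2]
R9: Y=0.1088 on G[4,0]
R10: Y=0.002874 on G[1,0]
R11: Y=0.05495 on G[6,5]
R12: Y=0.7042 on G[6,1]
R13: Y=0.1427 on G[1,6]
R14: Y=0.5263 on G[4,6]
Itest: z[6]−=0.831, z[0]+=0.831
solve → V1=-8.843, V2=-0.06499, V3=-8.840, V4=-7.350, V5=-8.847, V6=-8.869

R_eq = 10.67 Ω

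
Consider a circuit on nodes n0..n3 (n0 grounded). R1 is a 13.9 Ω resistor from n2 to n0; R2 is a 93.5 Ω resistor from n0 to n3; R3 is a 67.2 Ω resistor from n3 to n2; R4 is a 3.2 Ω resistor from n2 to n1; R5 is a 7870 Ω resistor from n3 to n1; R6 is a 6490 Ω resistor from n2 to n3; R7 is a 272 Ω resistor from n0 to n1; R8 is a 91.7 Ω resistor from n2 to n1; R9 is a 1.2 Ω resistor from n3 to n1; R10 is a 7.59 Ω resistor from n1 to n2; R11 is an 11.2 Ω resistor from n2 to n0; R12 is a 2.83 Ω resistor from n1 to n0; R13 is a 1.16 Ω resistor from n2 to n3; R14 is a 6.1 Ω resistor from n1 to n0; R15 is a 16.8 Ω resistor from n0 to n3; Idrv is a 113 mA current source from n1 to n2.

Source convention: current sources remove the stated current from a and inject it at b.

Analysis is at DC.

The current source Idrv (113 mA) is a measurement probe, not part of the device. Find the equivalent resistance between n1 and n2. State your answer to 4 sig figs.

R_eq = 0.9898 Ω

Apply KCL at each of the 3 non-ground nodes and solve the resulting linear system.
Node n1: branches {R4, R5, R7, R8, R9, R10, R12, R14, Idrv} → V_1 = -0.02921
Node n2: branches {R1, R3, R4, R6, R8, R10, R11, R13, Idrv} → V_2 = 0.08263
Node n3: branches {R2, R3, R5, R6, R9, R13, R15} → V_3 = 0.02702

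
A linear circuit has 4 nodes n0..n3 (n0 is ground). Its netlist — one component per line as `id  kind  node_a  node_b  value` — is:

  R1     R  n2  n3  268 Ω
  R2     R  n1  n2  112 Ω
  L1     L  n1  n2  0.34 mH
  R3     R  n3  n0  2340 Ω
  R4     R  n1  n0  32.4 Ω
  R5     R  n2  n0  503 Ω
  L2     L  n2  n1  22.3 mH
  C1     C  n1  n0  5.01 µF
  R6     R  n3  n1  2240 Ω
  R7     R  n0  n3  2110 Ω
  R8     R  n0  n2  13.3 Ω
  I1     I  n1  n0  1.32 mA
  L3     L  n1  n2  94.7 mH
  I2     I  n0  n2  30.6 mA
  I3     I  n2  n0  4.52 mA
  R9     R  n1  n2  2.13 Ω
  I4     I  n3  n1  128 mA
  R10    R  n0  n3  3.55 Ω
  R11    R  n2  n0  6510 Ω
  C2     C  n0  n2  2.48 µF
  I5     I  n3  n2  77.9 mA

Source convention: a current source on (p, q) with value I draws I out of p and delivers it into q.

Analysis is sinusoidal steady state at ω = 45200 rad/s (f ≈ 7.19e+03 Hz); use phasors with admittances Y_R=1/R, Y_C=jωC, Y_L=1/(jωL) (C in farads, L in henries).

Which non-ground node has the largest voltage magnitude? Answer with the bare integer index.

3

MNA unknowns: 3 node voltages V₁..V_3
R1: Y=0.003731+0.000j on G[2,3]
R2: Y=0.008929+0.000j on G[1,2]
L1: Y=0.000-0.06507j on G[1,2]
R3: Y=0.0004274+0.000j on G[3,0]
R4: Y=0.03086+0.000j on G[1,0]
R5: Y=0.001988+0.000j on G[2,0]
L2: Y=0.000-0.0009921j on G[2,1]
C1: Y=0.000+0.2265j on G[1,0]
R6: Y=0.0004464+0.000j on G[3,1]
R7: Y=0.0004739+0.000j on G[0,3]
R8: Y=0.07519+0.000j on G[0,2]
I1: z[1]−=0.00132, z[0]+=0.00132
L3: Y=0.000-0.0002336j on G[1,2]
I2: z[0]−=0.0306, z[2]+=0.0306
I3: z[2]−=0.00452, z[0]+=0.00452
R9: Y=0.4695+0.000j on G[1,2]
I4: z[3]−=0.128, z[1]+=0.128
R10: Y=0.2817+0.000j on G[0,3]
R11: Y=0.0001536+0.000j on G[2,0]
C2: Y=0.000+0.1121j on G[0,2]
I5: z[3]−=0.0779, z[2]+=0.0779
solve → V1=0.1823-0.6204j, V2=0.2168-0.5700j, V3=-0.7149-0.008382j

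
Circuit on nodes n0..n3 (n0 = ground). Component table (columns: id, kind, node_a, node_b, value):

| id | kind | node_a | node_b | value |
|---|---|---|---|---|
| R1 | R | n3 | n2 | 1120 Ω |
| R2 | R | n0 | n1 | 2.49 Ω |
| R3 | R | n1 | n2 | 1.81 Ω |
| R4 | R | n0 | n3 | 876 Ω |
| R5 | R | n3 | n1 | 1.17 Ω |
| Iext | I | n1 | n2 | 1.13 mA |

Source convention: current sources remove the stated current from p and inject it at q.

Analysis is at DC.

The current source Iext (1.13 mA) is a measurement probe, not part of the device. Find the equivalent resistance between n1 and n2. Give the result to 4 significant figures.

Element admittances at DC:
  Y(R1) = 0.0008929 S between n3,n2
  Y(R2) = 0.4016 S between n0,n1
  Y(R3) = 0.5525 S between n1,n2
  Y(R4) = 0.001142 S between n0,n3
  Y(R5) = 0.8547 S between n3,n1
  Iext: injects 0.00113 A into n2 (from n1)
Assemble and solve the 3×3 MNA system:
  V(n1)=-6.032e-09  V(n2)=0.002042  V(n3)=2.122e-06

R_eq = 1.807 Ω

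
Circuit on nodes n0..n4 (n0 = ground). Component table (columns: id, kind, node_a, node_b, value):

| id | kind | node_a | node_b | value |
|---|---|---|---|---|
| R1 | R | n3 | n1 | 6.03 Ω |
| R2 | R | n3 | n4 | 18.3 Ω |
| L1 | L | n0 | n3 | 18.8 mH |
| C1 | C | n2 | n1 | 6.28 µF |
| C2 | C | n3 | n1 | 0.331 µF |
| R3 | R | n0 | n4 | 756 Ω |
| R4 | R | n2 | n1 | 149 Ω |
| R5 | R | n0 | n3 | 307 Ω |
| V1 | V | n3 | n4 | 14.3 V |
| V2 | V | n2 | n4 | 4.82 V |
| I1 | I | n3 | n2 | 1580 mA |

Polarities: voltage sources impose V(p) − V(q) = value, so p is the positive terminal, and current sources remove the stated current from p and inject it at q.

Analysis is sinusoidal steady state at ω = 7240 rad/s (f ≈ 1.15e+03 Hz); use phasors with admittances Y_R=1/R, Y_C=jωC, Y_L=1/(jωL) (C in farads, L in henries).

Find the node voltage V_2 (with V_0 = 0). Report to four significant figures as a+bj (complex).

Apply KCL at each of the 4 non-ground nodes and solve the resulting linear system.
Node n1: branches {R1, C1, C2, R4} → V_1 = 0.1700-0.3705j
Node n2: branches {C1, R4, V2, I1} → V_2 = -8.324+1.854j
Node n3: branches {R1, R2, L1, C2, R5, V1, I1} → V_3 = 1.156+1.854j
Node n4: branches {R2, R3, V1, V2} → V_4 = -13.14+1.854j
Source currents: i(V1)=-2.537-0.3688j, i(V2)=1.738+0.3713j

-8.324+1.854j V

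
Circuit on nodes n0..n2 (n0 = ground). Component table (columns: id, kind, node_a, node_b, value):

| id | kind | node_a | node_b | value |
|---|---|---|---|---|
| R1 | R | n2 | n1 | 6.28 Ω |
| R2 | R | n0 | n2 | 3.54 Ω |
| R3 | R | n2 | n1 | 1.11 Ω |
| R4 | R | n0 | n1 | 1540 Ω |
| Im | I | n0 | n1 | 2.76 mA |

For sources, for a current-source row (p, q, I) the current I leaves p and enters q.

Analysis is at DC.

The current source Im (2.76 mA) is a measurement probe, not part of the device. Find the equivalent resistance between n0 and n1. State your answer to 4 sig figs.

R_eq = 4.470 Ω

Apply KCL at each of the 2 non-ground nodes and solve the resulting linear system.
Node n1: branches {R1, R3, R4, Im} → V_1 = 0.01234
Node n2: branches {R1, R2, R3} → V_2 = 0.009742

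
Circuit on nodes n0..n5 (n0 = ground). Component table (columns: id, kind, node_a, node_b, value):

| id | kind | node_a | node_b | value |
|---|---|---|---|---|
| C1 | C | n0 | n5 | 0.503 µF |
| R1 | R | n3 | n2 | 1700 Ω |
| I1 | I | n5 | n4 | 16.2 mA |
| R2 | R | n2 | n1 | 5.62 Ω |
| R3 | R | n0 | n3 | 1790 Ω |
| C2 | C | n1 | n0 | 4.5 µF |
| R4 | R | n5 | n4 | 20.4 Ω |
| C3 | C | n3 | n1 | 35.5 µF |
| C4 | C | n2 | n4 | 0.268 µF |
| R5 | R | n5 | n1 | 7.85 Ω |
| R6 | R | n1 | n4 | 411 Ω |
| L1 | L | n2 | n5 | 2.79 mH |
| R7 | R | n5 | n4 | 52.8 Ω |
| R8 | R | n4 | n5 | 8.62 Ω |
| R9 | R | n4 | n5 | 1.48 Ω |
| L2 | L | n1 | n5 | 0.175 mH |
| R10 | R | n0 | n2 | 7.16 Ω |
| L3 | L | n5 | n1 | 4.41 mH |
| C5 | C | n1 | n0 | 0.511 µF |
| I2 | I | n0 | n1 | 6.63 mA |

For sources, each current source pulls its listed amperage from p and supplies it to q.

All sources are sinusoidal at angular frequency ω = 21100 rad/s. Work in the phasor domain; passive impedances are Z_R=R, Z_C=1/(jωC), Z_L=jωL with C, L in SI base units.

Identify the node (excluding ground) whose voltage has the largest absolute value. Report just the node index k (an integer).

4

MNA unknowns: 5 node voltages V₁..V_5
C1: Y=0.000+0.01061j on G[0,5]
R1: Y=0.0005882+0.000j on G[3,2]
I1: z[5]−=0.0162, z[4]+=0.0162
R2: Y=0.1779+0.000j on G[2,1]
R3: Y=0.0005587+0.000j on G[0,3]
C2: Y=0.000+0.09495j on G[1,0]
R4: Y=0.04902+0.000j on G[5,4]
C3: Y=0.000+0.7490j on G[3,1]
C4: Y=0.000+0.005655j on G[2,4]
R5: Y=0.1274+0.000j on G[5,1]
R6: Y=0.002433+0.000j on G[1,4]
L1: Y=0.000-0.01699j on G[2,5]
R7: Y=0.01894+0.000j on G[5,4]
R8: Y=0.1160+0.000j on G[4,5]
R9: Y=0.6757+0.000j on G[4,5]
L2: Y=0.000-0.2708j on G[1,5]
R10: Y=0.1397+0.000j on G[0,2]
L3: Y=0.000-0.01075j on G[5,1]
C5: Y=0.000+0.01078j on G[1,0]
I2: z[0]−=0.00663, z[1]+=0.00663
solve → V1=0.02687-0.03944j, V2=0.01443-0.02225j, V3=0.02691-0.03941j, V4=0.04590-0.04077j, V5=0.02723-0.04056j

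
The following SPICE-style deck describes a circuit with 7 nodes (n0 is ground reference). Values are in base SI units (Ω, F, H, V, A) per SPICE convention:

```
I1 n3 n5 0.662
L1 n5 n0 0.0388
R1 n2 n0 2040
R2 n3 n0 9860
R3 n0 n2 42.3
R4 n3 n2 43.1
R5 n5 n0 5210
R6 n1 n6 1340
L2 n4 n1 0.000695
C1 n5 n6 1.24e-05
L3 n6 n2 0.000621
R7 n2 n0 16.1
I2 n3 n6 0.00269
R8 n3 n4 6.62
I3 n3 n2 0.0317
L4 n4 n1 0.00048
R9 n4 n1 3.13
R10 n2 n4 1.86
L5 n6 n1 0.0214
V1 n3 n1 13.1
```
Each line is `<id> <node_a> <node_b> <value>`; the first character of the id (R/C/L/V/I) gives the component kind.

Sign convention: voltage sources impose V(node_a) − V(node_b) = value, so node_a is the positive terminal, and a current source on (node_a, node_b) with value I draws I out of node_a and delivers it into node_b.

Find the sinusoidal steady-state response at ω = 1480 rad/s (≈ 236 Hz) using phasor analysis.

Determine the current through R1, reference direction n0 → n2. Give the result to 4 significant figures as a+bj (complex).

Apply KCL at each of the 6 non-ground nodes and solve the resulting linear system.
Node n1: branches {R6, L2, L4, R9, L5, V1} → V_1 = 7.746+29.57j
Node n2: branches {R1, R3, R4, L3, R7, I3, R10} → V_2 = 9.635+30.65j
Node n3: branches {I1, R2, R4, I2, R8, I3, V1} → V_3 = 20.85+29.57j
Node n4: branches {L2, R8, L4, R9, R10} → V_4 = 7.991+30.73j
Node n5: branches {I1, L1, R5, C1} → V_5 = 151.4-49.50j
Node n6: branches {R6, C1, L3, I2, L5} → V_6 = 7.219+31.96j
Source currents: i(V1)=-2.900+0.1964j

-0.004723-0.01503j A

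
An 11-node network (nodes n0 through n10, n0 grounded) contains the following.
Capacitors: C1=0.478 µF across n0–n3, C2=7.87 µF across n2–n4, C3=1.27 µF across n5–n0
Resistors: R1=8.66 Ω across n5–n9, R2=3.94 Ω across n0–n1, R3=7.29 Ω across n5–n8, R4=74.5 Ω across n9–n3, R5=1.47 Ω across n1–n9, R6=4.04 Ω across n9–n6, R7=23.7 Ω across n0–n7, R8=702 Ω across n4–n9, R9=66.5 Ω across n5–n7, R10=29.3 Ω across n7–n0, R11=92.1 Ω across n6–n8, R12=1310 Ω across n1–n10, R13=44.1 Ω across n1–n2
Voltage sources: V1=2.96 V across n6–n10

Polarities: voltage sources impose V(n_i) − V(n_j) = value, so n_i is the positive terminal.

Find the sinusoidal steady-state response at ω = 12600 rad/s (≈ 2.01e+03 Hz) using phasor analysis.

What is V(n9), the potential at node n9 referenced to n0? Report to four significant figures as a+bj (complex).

MNA unknowns: 10 node voltages V₁..V_10 plus 1 source current (V1)
C1: Y=0.000+0.006023j on G[0,3]
R1: Y=0.1155+0.000j on G[5,9]
R2: Y=0.2538+0.000j on G[0,1]
R3: Y=0.1372+0.000j on G[5,8]
R4: Y=0.01342+0.000j on G[9,3]
R5: Y=0.6803+0.000j on G[1,9]
C2: Y=0.000+0.09916j on G[2,4]
R6: Y=0.2475+0.000j on G[9,6]
R7: Y=0.04219+0.000j on G[0,7]
R8: Y=0.001425+0.000j on G[4,9]
C3: Y=0.000+0.01600j on G[5,0]
R9: Y=0.01504+0.000j on G[5,7]
R10: Y=0.03413+0.000j on G[7,0]
R11: Y=0.01086+0.000j on G[6,8]
R12: Y=0.0007634+0.000j on G[1,10]
R13: Y=0.02268+0.000j on G[1,2]
V1: row V6−V10=2.96, i_V1 at 6,10
solve → V1=-0.0002362-0.0002291j, V2=-4.625e-05-0.0002315j, V3=0.002361-0.001374j, V4=-4.682e-05-0.0002750j, V5=0.003267-0.0006653j, V6=0.01173-0.0003277j, V7=0.0005377-0.0001095j, V8=0.003887-0.0006405j, V9=0.002977-0.0003143j, V10=-2.948-0.0003277j
aux → i_V1=-0.002250-7.533e-08j

0.002977-0.0003143j V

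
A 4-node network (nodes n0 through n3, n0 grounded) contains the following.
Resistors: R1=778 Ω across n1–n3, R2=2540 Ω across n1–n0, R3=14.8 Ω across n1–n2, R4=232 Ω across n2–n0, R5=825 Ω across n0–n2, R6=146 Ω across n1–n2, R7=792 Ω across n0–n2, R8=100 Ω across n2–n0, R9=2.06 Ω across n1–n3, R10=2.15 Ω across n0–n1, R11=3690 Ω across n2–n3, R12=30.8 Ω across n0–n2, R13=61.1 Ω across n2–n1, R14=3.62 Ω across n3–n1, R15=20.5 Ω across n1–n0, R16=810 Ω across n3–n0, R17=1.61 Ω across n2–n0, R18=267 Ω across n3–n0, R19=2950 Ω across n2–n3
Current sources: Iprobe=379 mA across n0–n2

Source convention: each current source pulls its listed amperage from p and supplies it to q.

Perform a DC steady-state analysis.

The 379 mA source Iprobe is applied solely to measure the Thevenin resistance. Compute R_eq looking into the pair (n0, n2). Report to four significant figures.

Apply KCL at each of the 3 non-ground nodes and solve the resulting linear system.
Node n1: branches {R1, R2, R3, R6, R9, R10, R13, R14, R15} → V_1 = 0.07582
Node n2: branches {R3, R4, R5, R6, R7, R8, R11, R12, R13, R17, R19, Iprobe} → V_2 = 0.5066
Node n3: branches {R1, R9, R11, R14, R16, R18, R19} → V_3 = 0.07567

R_eq = 1.337 Ω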